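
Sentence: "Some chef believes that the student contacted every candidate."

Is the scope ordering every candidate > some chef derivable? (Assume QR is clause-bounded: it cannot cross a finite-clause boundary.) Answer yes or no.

No

*every candidate* occurs within the finite complement clause *that the student contacted every candidate*.
Under clause-bounded QR, a quantifier in an embedded finite clause cannot raise into the matrix clause.
Hence only narrow scope for *every candidate* (under *some chef*) survives.
(Only the surface reading survives: one fixed chef with respect to all the relevant candidates.)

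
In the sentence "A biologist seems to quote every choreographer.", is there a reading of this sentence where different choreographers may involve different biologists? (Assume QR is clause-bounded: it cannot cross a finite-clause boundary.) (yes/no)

Yes

This is the *every choreographer* > *a biologist* reading.
Raising constructions are monoclausal for scope purposes; *every choreographer* is not separated from *a biologist* by any island.
Nothing blocks QR of the lower DP to a position above the higher one, so inverse scope is available.
Both orderings are possible: *a biologist* > *every choreographer* and *every choreographer* > *a biologist*.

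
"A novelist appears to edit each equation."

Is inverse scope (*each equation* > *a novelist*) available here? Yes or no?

Yes

The matrix predicate is a raising verb, whose infinitival complement is not a scope island — *each equation* can QR into the matrix clause.
No island intervenes, so both surface and inverse scope are derivable.
So *each equation* > *a novelist* is among the available readings.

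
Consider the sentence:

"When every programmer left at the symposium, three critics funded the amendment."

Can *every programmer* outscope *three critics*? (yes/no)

No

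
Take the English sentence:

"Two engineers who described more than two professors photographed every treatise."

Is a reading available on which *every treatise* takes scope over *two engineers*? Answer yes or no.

The relative clause *who described more than two professors* modifies *two engineers*, but *every treatise* is not inside that relative clause — it is an argument of the matrix verb.
Nothing blocks QR of the lower DP to a position above the higher one, so inverse scope is available.

Yes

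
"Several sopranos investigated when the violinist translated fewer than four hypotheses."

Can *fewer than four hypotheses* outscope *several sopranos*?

No

*fewer than four hypotheses* sits inside the embedded question *when the violinist translated fewer than four hypotheses*.
Embedded questions are wh-islands: a quantifier inside an indirect question cannot QR into the matrix clause.
Hence only narrow scope for *fewer than four hypotheses* (under *several sopranos*) survives.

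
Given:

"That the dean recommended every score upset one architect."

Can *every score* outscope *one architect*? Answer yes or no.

No

The target quantifier *every score* is part of the sentential subject *that the dean recommended every score*.
The Sentential Subject Constraint rules out raising the quantifier out of the that-clause subject.
So *every score* cannot raise to a position above *one architect*.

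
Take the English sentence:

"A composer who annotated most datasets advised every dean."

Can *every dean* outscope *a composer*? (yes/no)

Yes

The RC *who annotated most datasets* is an island, but *every dean* is not inside it — it is the matrix object, a clausemate of *a composer*.
Nothing blocks QR of the lower DP to a position above the higher one, so inverse scope is available.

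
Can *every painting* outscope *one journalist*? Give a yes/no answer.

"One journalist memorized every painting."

Yes

*every painting* is the matrix object and *one journalist* the matrix subject; the two are clausemates.
Ordinary QR to a clause-peripheral position gives the wide-scope LF for the lower DP.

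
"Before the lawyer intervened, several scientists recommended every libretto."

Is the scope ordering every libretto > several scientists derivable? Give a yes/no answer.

The adjunct island is irrelevant here — *every libretto* and *several scientists* are both in the matrix clause.
No island intervenes, so both surface and inverse scope are derivable.

Yes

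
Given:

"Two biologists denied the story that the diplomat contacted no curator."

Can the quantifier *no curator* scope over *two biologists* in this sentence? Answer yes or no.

No

*no curator* sits inside the complex NP *the story that the diplomat contacted no curator*.
A that-clause complement to a noun is an island; QR cannot cross the NP boundary.
So *no curator* cannot raise to a position above *two biologists*.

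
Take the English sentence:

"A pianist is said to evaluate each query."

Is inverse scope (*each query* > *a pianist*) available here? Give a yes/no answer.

Yes

*each query* is inside a raising infinitive, which is transparent to QR (no CP barrier), so it behaves as a matrix argument.
With no island boundary between them, the object can take inverse scope over the subject via ordinary QR within the clause.
The sentence is scopally ambiguous between *a pianist* > *each query* and *each query* > *a pianist*.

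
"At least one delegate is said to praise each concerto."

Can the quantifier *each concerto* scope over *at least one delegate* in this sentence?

The matrix predicate is a raising verb, whose infinitival complement is not a scope island — *each concerto* can QR into the matrix clause.
With no island boundary between them, the object can take inverse scope over the subject via ordinary QR within the clause.
Both orderings are possible: *at least one delegate* > *each concerto* and *each concerto* > *at least one delegate*.

Yes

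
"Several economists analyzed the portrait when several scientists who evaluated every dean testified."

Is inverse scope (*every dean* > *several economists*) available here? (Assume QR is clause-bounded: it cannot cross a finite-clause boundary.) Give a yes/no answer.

No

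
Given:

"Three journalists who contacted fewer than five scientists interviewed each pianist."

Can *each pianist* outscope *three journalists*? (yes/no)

The RC *who contacted fewer than five scientists* is an island, but *each pianist* is not inside it — it is the matrix object, a clausemate of *three journalists*.
Since no island is crossed, the inverse ordering is licensed alongside surface scope.

Yes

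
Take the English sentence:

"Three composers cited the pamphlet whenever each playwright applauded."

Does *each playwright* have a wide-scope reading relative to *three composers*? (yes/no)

The target quantifier *each playwright* is part of the adjunct clause *whenever each playwright applauded*.
The adjunct-island constraint bars QR out of an adverbial clause.
So *each playwright* cannot raise high enough to outscope *three composers*; only the surface ordering *three composers* > *each playwright* is available.

No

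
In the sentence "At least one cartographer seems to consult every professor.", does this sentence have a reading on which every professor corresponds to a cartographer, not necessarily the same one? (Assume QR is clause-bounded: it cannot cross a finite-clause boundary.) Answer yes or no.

Yes

The described interpretation is the *every professor* > *at least one cartographer* scoping.
Infinitival complements of raising predicates do not block QR; *every professor* and *at least one cartographer* are effectively clausemates.
With no island boundary between them, the object can take inverse scope over the subject via ordinary QR within the clause.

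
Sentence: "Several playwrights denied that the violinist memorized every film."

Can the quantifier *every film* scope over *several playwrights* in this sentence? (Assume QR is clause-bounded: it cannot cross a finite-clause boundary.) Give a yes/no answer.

No

*every film* is embedded in the finite complement clause *that the violinist memorized every film*.
QR is clause-bounded, so the finite complement is a scope island for the embedded quantifier.
So the wide-scope reading for *every film* is blocked.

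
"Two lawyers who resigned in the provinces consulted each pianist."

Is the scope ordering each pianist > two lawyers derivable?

Yes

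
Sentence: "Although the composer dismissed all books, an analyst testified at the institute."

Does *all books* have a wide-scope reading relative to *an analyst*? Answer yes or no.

No

*all books* sits inside the adjunct clause *although the composer dismissed all books*.
Scope out of an adjunct clause is unavailable: QR respects the adjunct-island constraint.
The ordering *all books* > *an analyst* is therefore underivable.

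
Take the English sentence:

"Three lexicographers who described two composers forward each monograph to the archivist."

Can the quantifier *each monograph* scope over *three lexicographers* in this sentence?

Yes

*each monograph* is a matrix argument; only *three lexicographers* is modified by the relative clause *who described two composers*, so the RC island is irrelevant to the target quantifier.
No island intervenes, so both surface and inverse scope are derivable.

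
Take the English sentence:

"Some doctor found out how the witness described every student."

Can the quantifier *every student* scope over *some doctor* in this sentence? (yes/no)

No

*every student* occurs within the embedded question *how the witness described every student*.
Embedded wh-clauses are opaque for QR, so the quantifier stays inside the question.
So the wide-scope reading for *every student* is blocked.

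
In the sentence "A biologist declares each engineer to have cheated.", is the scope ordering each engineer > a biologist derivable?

Yes

The ECM infinitive is scope-transparent — *each engineer* is free to raise above *a biologist*.
QR within a single clause is free, so the lower quantifier may take scope over the higher one.
So *each engineer* > *a biologist* is among the available readings.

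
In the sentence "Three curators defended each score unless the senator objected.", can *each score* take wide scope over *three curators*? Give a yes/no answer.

*each score* is a matrix argument; the adjunct is an island but the target quantifier is outside it.
Ordinary QR to a clause-peripheral position gives the wide-scope LF for the lower DP.
So *each score* > *three curators* is among the available readings.

Yes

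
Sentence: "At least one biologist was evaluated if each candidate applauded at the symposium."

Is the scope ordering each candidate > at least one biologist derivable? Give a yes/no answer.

No

*each candidate* sits inside the adjunct clause *if each candidate applauded at the symposium*.
Adjuncts are opaque for quantifier raising; a quantifier in an adjunct stays inside it.
There is no licit LF on which *each candidate* c-commands *at least one biologist*.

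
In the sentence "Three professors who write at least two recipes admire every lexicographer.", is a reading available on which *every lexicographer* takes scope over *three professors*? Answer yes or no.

Yes

*every lexicographer* is a matrix argument; only *three professors* is modified by the relative clause *who write at least two recipes*, so the RC island is irrelevant to the target quantifier.
No island intervenes, so both surface and inverse scope are derivable.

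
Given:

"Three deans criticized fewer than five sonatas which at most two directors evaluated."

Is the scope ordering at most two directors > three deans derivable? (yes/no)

*at most two directors* is embedded in the relative clause *which at most two directors evaluated* modifying *fewer than five sonatas*.
A relative clause is a scope island — quantifier raising cannot cross its boundary.
So *at most two directors* cannot raise to a position above *three deans*.

No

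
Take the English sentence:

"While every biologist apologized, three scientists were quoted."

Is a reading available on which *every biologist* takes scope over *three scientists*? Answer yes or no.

Structurally, *every biologist* is inside the adjunct clause *while every biologist apologized*.
Scope out of an adjunct clause is unavailable: QR respects the adjunct-island constraint.
*every biologist* is confined to the island and cannot take scope over *three scientists*.

No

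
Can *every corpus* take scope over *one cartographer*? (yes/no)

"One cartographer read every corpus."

*every corpus* is the matrix object and *one cartographer* the matrix subject; the two are clausemates.
No island intervenes, so both surface and inverse scope are derivable.
The sentence is scopally ambiguous between *one cartographer* > *every corpus* and *every corpus* > *one cartographer*.

Yes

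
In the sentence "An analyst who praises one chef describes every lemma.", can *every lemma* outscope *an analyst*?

Yes

*every lemma* is a matrix argument; only *an analyst* is modified by the relative clause *who praises one chef*, so the RC island is irrelevant to the target quantifier.
With no island boundary between them, the object can take inverse scope over the subject via ordinary QR within the clause.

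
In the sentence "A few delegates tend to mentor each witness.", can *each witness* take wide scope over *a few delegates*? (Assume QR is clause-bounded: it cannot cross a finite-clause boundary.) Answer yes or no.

Yes

*each witness* is inside a raising infinitive, which is transparent to QR (no CP barrier), so it behaves as a matrix argument.
No island intervenes, so both surface and inverse scope are derivable.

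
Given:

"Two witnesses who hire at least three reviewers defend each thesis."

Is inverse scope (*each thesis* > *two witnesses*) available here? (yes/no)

Yes

*each thesis* sits in the matrix clause, not in the relative clause on *two witnesses*.
Nothing blocks QR of the lower DP to a position above the higher one, so inverse scope is available.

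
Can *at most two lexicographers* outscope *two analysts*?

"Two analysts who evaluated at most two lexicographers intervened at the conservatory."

*at most two lexicographers* occurs within the relative clause *who evaluated at most two lexicographers*.
The relative clause forms an island for QR, so the quantifier is confined to the head noun's restrictor.
So *at most two lexicographers* cannot raise to a position above *two analysts*.

No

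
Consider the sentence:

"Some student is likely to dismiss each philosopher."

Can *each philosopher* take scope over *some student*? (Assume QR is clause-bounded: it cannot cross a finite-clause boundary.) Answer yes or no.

Yes

Infinitival complements of raising predicates do not block QR; *each philosopher* and *some student* are effectively clausemates.
Since no island is crossed, the inverse ordering is licensed alongside surface scope.
The sentence is scopally ambiguous between *some student* > *each philosopher* and *each philosopher* > *some student*.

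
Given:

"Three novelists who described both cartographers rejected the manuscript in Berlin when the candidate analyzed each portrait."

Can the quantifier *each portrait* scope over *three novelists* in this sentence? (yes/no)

No

The DP *each portrait* is contained in the adjunct clause *when the candidate analyzed each portrait*.
Since the clause is an adjunct (not a complement), the Adjunct Condition blocks QR across its edge.
So *each portrait* cannot raise to a position above *three novelists*.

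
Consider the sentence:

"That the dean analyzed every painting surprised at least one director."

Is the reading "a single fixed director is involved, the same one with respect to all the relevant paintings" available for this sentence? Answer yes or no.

The paraphrase describes the scope ordering *at least one director* > *every painting*.
Nothing needs to raise out of an island for *at least one director* > *every painting*: *at least one director* takes scope from its matrix position over the clause containing *every painting*.

Yes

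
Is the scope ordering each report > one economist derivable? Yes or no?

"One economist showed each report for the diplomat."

*each report* is the matrix object and *one economist* the matrix subject; the two are clausemates.
Nothing blocks QR of the lower DP to a position above the higher one, so inverse scope is available.

Yes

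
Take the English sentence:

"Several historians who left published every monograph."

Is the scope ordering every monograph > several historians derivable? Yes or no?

The relative clause *who left* modifies *several historians*, but *every monograph* is not inside that relative clause — it is an argument of the matrix verb.
Clause-internal QR can adjoin the lower DP above the subject, yielding the inverse reading.

Yes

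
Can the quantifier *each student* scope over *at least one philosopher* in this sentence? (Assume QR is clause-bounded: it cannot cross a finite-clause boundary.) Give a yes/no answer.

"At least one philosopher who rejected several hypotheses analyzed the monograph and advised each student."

*each student* sits inside one conjunct of the coordinate structure (*advised each student*).
Coordinate structures are islands for non-across-the-board movement, QR included.
There is no licit LF on which *each student* c-commands *at least one philosopher*.

No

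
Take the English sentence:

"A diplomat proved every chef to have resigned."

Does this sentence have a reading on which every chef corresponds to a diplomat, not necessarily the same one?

Yes

That reading corresponds to *every chef* > *a diplomat*.
ECM infinitives lack a CP barrier, so *every chef* can QR over the matrix subject *a diplomat*.
Clause-internal QR can adjoin the lower DP above the subject, yielding the inverse reading.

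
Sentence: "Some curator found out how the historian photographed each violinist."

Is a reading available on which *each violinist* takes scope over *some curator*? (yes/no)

*each violinist* sits inside the embedded question *how the historian photographed each violinist*.
An indirect question is a wh-island; the filled [Spec,CP] blocks QR across the CP edge.
*each violinist* > *some curator* would require crossing that boundary, which is illicit.
(Only the surface reading survives: one fixed curator with respect to all the relevant violinists.)

No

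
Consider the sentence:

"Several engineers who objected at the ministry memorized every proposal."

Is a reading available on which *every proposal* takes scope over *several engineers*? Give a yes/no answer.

Yes

The relative clause *who objected at the ministry* modifies *several engineers*, but *every proposal* is not inside that relative clause — it is an argument of the matrix verb.
Since no island is crossed, the inverse ordering is licensed alongside surface scope.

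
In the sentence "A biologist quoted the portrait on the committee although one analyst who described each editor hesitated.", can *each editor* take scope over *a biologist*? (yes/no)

No

Structurally, *each editor* is inside the relative clause *who described each editor*, which is itself inside the adjunct *although one analyst who described each editor hesitated*.
The quantifier would have to escape first the RC and then the adjunct — two independent island violations.
So the wide-scope reading for *each editor* is blocked.
(Only the surface reading survives: one fixed biologist with respect to all the relevant editors.)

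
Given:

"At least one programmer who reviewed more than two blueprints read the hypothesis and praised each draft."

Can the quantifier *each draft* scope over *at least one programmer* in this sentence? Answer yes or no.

Structurally, *each draft* is inside one conjunct of the coordinate structure (*praised each draft*).
Coordinate structures are islands for non-across-the-board movement, QR included.
*each draft* > *at least one programmer* would require crossing that boundary, which is illicit.

No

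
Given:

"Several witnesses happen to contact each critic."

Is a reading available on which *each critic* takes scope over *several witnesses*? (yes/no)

Raising constructions are monoclausal for scope purposes; *each critic* is not separated from *several witnesses* by any island.
Ordinary QR to a clause-peripheral position gives the wide-scope LF for the lower DP.
Both orderings are possible: *several witnesses* > *each critic* and *each critic* > *several witnesses*.

Yes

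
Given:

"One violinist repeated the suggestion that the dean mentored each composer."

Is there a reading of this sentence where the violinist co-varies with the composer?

No

This is the *each composer* > *one violinist* reading.
*each composer* is embedded in the complex NP *the suggestion that the dean mentored each composer*.
Since the clause is the complement of a nominal head, the CNPC blocks scope extraction.
*each composer* is confined to the island and cannot take scope over *one violinist*.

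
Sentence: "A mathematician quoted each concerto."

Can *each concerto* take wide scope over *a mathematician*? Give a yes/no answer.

*each concerto* is the matrix object and *a mathematician* the matrix subject; the two are clausemates.
Nothing blocks QR of the lower DP to a position above the higher one, so inverse scope is available.
The sentence is scopally ambiguous between *a mathematician* > *each concerto* and *each concerto* > *a mathematician*.

Yes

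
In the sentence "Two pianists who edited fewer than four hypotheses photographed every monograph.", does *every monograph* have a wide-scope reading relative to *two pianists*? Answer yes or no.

Yes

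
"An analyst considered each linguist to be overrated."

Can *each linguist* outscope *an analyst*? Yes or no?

Yes

*each linguist* is the subject of an ECM infinitive — the infinitival complement of an ECM verb is not a scope island, so *each linguist* can raise into the matrix clause.
QR within a single clause is free, so the lower quantifier may take scope over the higher one.
Both orderings are possible: *an analyst* > *each linguist* and *each linguist* > *an analyst*.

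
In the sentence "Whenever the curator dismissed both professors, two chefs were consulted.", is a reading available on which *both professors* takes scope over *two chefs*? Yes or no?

The target quantifier *both professors* is part of the adjunct clause *whenever the curator dismissed both professors*.
Since the clause is an adjunct (not a complement), the Adjunct Condition blocks QR across its edge.
*both professors* is confined to the island and cannot take scope over *two chefs*.

No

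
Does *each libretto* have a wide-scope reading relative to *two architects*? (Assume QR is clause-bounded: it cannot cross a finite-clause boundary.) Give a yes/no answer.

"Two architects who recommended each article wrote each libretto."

Yes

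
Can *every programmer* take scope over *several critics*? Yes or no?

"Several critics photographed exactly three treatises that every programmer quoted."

Structurally, *every programmer* is inside the relative clause *that every programmer quoted* modifying *exactly three treatises*.
The relative clause forms an island for QR, so the quantifier is confined to the head noun's restrictor.
So the wide-scope reading for *every programmer* is blocked.

No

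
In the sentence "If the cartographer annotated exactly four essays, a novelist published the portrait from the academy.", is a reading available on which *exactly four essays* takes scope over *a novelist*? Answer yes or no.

The target quantifier *exactly four essays* is part of the adjunct clause *if the cartographer annotated exactly four essays*.
Adjuncts are opaque for quantifier raising; a quantifier in an adjunct stays inside it.
There is no licit LF on which *exactly four essays* c-commands *a novelist*.

No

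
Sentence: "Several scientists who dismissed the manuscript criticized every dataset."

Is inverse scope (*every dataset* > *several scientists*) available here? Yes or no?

Yes

The RC *who dismissed the manuscript* is an island, but *every dataset* is not inside it — it is the matrix object, a clausemate of *several scientists*.
Since no island is crossed, the inverse ordering is licensed alongside surface scope.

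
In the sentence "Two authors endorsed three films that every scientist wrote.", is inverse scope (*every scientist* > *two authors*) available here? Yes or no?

No

Structurally, *every scientist* is inside the relative clause *that every scientist wrote* modifying *three films*.
Relative clauses are scope islands: a quantifier cannot QR out of a relative clause to take scope in the matrix clause.
So *every scientist* cannot raise high enough to outscope *two authors*; only the surface ordering *two authors* > *every scientist* is available.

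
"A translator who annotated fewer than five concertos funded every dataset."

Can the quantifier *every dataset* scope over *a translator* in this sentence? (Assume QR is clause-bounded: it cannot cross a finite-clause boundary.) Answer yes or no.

*every dataset* is a matrix argument; only *a translator* is modified by the relative clause *who annotated fewer than five concertos*, so the RC island is irrelevant to the target quantifier.
Since no island is crossed, the inverse ordering is licensed alongside surface scope.
The sentence is scopally ambiguous between *a translator* > *every dataset* and *every dataset* > *a translator*.

Yes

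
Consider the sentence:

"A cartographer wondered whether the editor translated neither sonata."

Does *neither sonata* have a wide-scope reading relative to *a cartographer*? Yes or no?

No

*neither sonata* occurs within the embedded question *whether the editor translated neither sonata*.
An indirect question is a wh-island; the filled [Spec,CP] blocks QR across the CP edge.
So the wide-scope reading for *neither sonata* is blocked.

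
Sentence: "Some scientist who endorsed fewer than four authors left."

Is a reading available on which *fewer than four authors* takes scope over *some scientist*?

Structurally, *fewer than four authors* is inside the relative clause *who endorsed fewer than four authors*.
Relative clauses are scope islands: a quantifier cannot QR out of a relative clause to take scope in the matrix clause.
Hence only narrow scope for *fewer than four authors* (under *some scientist*) survives.
(Only the surface reading survives: one fixed scientist with respect to all the relevant authors.)

No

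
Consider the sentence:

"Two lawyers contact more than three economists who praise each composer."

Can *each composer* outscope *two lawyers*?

No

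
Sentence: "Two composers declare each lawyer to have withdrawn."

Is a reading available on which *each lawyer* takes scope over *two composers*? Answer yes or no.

Yes

The ECM infinitive is scope-transparent — *each lawyer* is free to raise above *two composers*.
Clause-internal QR can adjoin the lower DP above the subject, yielding the inverse reading.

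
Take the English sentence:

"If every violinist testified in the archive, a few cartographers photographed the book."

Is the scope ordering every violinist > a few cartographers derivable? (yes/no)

The target quantifier *every violinist* is part of the adjunct clause *if every violinist testified in the archive*.
The adjunct-island constraint bars QR out of an adverbial clause.
There is no licit LF on which *every violinist* c-commands *a few cartographers*.

No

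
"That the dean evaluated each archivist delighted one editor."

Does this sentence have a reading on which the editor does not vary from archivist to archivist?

That reading corresponds to *one editor* > *each archivist*.
*one editor* is a matrix-clause argument and can take scope within the matrix clause over the constituent containing *each archivist*, so *one editor* > *each archivist* needs no island-crossing movement and is available.

Yes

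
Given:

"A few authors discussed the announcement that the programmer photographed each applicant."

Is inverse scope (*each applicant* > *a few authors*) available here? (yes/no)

The target quantifier *each applicant* is part of the complex NP *the announcement that the programmer photographed each applicant*.
A that-clause complement to a noun is an island; QR cannot cross the NP boundary.
So *each applicant* cannot raise to a position above *a few authors*.

No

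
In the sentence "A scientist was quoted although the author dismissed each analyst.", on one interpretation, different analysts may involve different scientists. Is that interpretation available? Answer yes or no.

This is the *each analyst* > *a scientist* reading.
*each analyst* sits inside the adjunct clause *although the author dismissed each analyst*.
The adjunct-island constraint bars QR out of an adverbial clause.
So *each analyst* cannot raise high enough to outscope *a scientist*; only the surface ordering *a scientist* > *each analyst* is available.

No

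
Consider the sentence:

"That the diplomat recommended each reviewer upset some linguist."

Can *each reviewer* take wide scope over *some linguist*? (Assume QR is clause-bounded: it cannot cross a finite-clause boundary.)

No

*each reviewer* sits inside the sentential subject *that the diplomat recommended each reviewer*.
Sentential subjects are islands: a quantifier inside the subject clause cannot raise over the matrix predicate.
The ordering *each reviewer* > *some linguist* is therefore underivable.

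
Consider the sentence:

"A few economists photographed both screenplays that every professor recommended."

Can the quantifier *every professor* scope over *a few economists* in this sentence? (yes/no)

No

*every professor* occurs within the relative clause *that every professor recommended* modifying *both screenplays*.
Relative clauses block scope extraction: QR cannot target a position outside the modified NP.
*every professor* > *a few economists* would require crossing that boundary, which is illicit.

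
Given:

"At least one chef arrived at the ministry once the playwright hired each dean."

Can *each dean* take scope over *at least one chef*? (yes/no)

No

*each dean* sits inside the adjunct clause *once the playwright hired each dean*.
Adjuncts are opaque for quantifier raising; a quantifier in an adjunct stays inside it.
So *each dean* cannot raise high enough to outscope *at least one chef*; only the surface ordering *at least one chef* > *each dean* is available.
(Only the surface reading survives: one fixed chef with respect to all the relevant deans.)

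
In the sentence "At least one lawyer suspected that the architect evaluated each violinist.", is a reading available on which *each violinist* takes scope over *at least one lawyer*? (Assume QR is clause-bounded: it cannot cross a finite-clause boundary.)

No

*each violinist* sits inside the finite complement clause *that the architect evaluated each violinist*.
Given the clause-boundedness assumption, QR cannot cross the finite CP into the matrix.
So *each violinist* cannot raise to a position above *at least one lawyer*.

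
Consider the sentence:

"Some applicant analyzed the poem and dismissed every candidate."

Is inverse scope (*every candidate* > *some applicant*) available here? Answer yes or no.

No

The target quantifier *every candidate* is part of one conjunct of the coordinate structure (*dismissed every candidate*).
Asymmetric QR out of one conjunct violates the Coordinate Structure Constraint.
So *every candidate* cannot raise to a position above *some applicant*.
(Only the surface reading survives: one fixed applicant with respect to all the relevant candidates.)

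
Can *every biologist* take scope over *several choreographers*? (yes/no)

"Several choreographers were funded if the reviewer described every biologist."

*every biologist* is embedded in the adjunct clause *if the reviewer described every biologist*.
Adverbial clauses are not L-marked, so they are barriers for QR — the quantifier cannot escape the adjunct.
The inverse ordering *every biologist* > *several choreographers* is therefore underivable.

No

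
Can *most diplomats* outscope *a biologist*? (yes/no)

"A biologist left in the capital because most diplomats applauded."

No

The target quantifier *most diplomats* is part of the adjunct clause *because most diplomats applauded*.
Adjuncts are opaque for quantifier raising; a quantifier in an adjunct stays inside it.
So the wide-scope reading for *most diplomats* is blocked.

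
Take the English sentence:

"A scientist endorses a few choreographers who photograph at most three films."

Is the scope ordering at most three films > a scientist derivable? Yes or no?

No

The DP *at most three films* is contained in the relative clause *who photograph at most three films* modifying *a few choreographers*.
A relative clause is a scope island — quantifier raising cannot cross its boundary.
There is no licit LF on which *at most three films* c-commands *a scientist*.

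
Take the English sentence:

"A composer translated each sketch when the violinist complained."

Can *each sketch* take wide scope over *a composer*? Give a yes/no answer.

Yes

The adjunct clause does not contain *each sketch*, which is the matrix object.
Ordinary QR to a clause-peripheral position gives the wide-scope LF for the lower DP.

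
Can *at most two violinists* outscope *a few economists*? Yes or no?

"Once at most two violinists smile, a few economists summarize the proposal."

*at most two violinists* occurs within the adjunct clause *once at most two violinists smile*.
Scope out of an adjunct clause is unavailable: QR respects the adjunct-island constraint.
The ordering *at most two violinists* > *a few economists* is therefore underivable.

No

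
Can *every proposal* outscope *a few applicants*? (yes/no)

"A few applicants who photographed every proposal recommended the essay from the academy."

No

*every proposal* occurs within the relative clause *who photographed every proposal*.
The relative clause forms an island for QR, so the quantifier is confined to the head noun's restrictor.
Hence only narrow scope for *every proposal* (under *a few applicants*) survives.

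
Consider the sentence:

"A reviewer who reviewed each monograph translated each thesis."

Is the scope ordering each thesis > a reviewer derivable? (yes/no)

The relative clause *who reviewed each monograph* modifies *a reviewer*, but *each thesis* is not inside that relative clause — it is an argument of the matrix verb.
Ordinary QR to a clause-peripheral position gives the wide-scope LF for the lower DP.

Yes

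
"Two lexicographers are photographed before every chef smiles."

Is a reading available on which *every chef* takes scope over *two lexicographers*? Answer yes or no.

Structurally, *every chef* is inside the adjunct clause *before every chef smiles*.
The adjunct-island constraint bars QR out of an adverbial clause.
*every chef* is confined to the island and cannot take scope over *two lexicographers*.

No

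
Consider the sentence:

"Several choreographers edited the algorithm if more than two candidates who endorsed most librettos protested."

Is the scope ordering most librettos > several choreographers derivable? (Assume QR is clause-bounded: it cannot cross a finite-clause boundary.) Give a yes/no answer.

The target quantifier *most librettos* is part of the relative clause *who endorsed most librettos*, which is itself inside the adjunct *if more than two candidates who endorsed most librettos protested*.
Even if one barrier were somehow void, the other would still block QR.
Hence only narrow scope for *most librettos* (under *several choreographers*) survives.

No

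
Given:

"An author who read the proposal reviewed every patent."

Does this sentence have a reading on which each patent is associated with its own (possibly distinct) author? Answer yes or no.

Yes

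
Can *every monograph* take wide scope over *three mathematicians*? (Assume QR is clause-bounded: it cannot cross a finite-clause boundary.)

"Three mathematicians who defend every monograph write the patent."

No

The DP *every monograph* is contained in the relative clause *who defend every monograph*.
QR out of a relative clause is ruled out by the relative-clause island constraint.
Hence only narrow scope for *every monograph* (under *three mathematicians*) survives.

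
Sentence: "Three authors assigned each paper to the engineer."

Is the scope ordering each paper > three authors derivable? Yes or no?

*each paper* is the matrix object and *three authors* the matrix subject; the two are clausemates.
With no island boundary between them, the object can take inverse scope over the subject via ordinary QR within the clause.

Yes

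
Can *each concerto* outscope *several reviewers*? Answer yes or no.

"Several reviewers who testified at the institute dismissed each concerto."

Yes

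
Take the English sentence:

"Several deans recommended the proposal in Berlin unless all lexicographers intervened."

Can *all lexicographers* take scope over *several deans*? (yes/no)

Structurally, *all lexicographers* is inside the adjunct clause *unless all lexicographers intervened*.
The adjunct-island constraint bars QR out of an adverbial clause.
So the wide-scope reading for *all lexicographers* is blocked.

No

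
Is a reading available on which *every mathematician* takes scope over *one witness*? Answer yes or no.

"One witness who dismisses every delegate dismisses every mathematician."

Yes

The relative clause *who dismisses every delegate* modifies *one witness*, but *every mathematician* is not inside that relative clause — it is an argument of the matrix verb.
Nothing blocks QR of the lower DP to a position above the higher one, so inverse scope is available.
So *every mathematician* > *one witness* is among the available readings.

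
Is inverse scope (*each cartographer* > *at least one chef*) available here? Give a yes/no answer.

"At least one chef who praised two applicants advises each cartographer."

*each cartographer* is a matrix argument; only *at least one chef* is modified by the relative clause *who praised two applicants*, so the RC island is irrelevant to the target quantifier.
No island intervenes, so both surface and inverse scope are derivable.
The sentence is scopally ambiguous between *at least one chef* > *each cartographer* and *each cartographer* > *at least one chef*.

Yes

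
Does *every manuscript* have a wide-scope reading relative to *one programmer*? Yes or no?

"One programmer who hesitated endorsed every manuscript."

Yes

*every manuscript* is a matrix argument; only *one programmer* is modified by the relative clause *who hesitated*, so the RC island is irrelevant to the target quantifier.
Clause-internal QR can adjoin the lower DP above the subject, yielding the inverse reading.
The sentence is scopally ambiguous between *one programmer* > *every manuscript* and *every manuscript* > *one programmer*.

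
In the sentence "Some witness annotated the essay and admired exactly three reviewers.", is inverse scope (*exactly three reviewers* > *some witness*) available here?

No

The DP *exactly three reviewers* is contained in one conjunct of the coordinate structure (*admired exactly three reviewers*).
Coordinate structures are islands for non-across-the-board movement, QR included.
Hence only narrow scope for *exactly three reviewers* (under *some witness*) survives.
(Only the surface reading survives: one fixed witness with respect to all the relevant reviewers.)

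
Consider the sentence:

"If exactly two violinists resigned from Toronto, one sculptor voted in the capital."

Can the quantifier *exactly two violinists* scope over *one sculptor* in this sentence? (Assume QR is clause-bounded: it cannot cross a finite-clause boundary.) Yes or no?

No

The target quantifier *exactly two violinists* is part of the adjunct clause *if exactly two violinists resigned from Toronto*.
Adverbial clauses are not L-marked, so they are barriers for QR — the quantifier cannot escape the adjunct.
The ordering *exactly two violinists* > *one sculptor* is therefore underivable.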